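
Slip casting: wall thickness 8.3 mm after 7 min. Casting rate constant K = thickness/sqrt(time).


K = 8.3 / sqrt(7) = 8.3 / 2.6458 = 3.137 mm/min^0.5

3.137


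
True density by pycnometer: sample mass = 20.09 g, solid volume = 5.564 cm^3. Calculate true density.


TD = 20.09 / 5.564 = 3.611 g/cm^3

3.611


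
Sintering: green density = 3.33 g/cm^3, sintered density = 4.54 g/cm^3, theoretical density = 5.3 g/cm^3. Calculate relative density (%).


Relative = 4.54 / 5.3 * 100 = 85.7%

85.7


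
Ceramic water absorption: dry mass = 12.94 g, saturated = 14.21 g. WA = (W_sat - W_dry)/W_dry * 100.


WA = (14.21 - 12.94) / 12.94 * 100 = 9.81%

9.81


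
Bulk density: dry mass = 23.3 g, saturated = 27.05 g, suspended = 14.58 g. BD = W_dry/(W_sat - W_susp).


BD = 23.3 / (27.05 - 14.58) = 23.3 / 12.47 = 1.868 g/cm^3

1.868


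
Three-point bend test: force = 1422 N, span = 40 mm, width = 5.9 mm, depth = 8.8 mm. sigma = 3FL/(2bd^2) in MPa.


sigma = 3*1422*40/(2*5.9*8.8^2) = 186.7 MPa

186.7


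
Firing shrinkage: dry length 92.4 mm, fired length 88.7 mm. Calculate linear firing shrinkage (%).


FS = (92.4 - 88.7) / 92.4 * 100 = 4.0%

4.0


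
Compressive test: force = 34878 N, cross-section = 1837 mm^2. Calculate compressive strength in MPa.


CS = 34878 / 1837 = 19.0 MPa

19.0


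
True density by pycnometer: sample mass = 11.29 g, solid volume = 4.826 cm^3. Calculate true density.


TD = 11.29 / 4.826 = 2.339 g/cm^3

2.339


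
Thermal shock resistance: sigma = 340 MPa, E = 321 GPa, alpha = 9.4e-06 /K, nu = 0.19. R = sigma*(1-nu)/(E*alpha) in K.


R = 340*(1-0.19)/(321*1000*9.4e-06) = 91 K

91


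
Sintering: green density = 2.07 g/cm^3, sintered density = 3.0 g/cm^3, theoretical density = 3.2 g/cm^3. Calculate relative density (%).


Relative = 3.0 / 3.2 * 100 = 93.8%

93.8


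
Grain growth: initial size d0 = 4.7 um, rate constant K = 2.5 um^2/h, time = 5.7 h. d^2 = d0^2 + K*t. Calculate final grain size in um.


d^2 = 4.7^2 + 2.5*5.7 = 36.34
d = sqrt(36.34) = 6.03 um

6.03


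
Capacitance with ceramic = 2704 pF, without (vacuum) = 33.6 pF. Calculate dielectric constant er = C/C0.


er = 2704 / 33.6 = 80.48

80.48


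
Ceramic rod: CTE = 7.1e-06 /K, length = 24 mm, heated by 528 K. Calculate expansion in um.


dL = 7.1e-06 * 24 * 528 * 1000 = 89.971 um

89.971


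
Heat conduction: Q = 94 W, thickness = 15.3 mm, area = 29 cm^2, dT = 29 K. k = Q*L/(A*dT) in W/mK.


k = 94*15.3/1000/(29/10000*29) = 17.1 W/mK

17.1


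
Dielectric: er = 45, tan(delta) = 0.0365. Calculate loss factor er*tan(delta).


Loss = 45 * 0.0365 = 1.643

1.643


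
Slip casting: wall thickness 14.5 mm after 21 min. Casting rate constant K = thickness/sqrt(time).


K = 14.5 / sqrt(21) = 14.5 / 4.5826 = 3.164 mm/min^0.5

3.164


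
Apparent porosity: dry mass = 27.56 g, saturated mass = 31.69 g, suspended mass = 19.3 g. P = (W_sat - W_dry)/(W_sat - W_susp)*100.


P = (31.69 - 27.56) / (31.69 - 19.3) * 100 = 4.13 / 12.39 * 100 = 33.3%

33.3


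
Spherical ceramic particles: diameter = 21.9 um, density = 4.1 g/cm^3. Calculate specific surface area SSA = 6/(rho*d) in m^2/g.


SSA = 6 / (4.1 * 21.9) = 0.067 m^2/g

0.067


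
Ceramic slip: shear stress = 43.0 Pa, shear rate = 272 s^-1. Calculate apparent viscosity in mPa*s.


eta = tau/gamma * 1000 = 43.0/272 * 1000 = 158.1 mPa*s

158.1


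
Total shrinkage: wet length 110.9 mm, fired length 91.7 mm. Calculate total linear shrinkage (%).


TS = (110.9 - 91.7) / 110.9 * 100 = 17.31%

17.31


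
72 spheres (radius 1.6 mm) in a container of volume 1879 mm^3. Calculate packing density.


V_sphere = 4/3*pi*1.6^3 = 17.1573 mm^3
Total V = 72*17.1573 = 1235.3256 mm^3
PD = 1235.3256 / 1879 = 0.657

0.657


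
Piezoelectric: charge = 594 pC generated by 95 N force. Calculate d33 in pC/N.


d33 = 594 / 95 = 6.3 pC/N

6.3


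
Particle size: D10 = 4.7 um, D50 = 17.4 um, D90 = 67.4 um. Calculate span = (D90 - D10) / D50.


Span = (67.4 - 4.7) / 17.4 = 62.7 / 17.4 = 3.603

3.603


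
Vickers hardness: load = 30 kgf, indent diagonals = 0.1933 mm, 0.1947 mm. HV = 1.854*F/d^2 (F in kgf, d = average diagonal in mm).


d_avg = (0.1933+0.1947)/2 = 0.194 mm
HV = 1.854*30/0.194^2 = 1478

1478


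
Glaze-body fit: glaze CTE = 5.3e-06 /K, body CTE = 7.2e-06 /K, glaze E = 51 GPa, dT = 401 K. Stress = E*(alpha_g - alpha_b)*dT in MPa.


Stress = 51*1000*(5.3e-06 - 7.2e-06)*401 = -38.9 MPa

-38.9


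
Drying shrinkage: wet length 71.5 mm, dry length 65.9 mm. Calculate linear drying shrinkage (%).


DS = (71.5 - 65.9) / 71.5 * 100 = 7.83%

7.83


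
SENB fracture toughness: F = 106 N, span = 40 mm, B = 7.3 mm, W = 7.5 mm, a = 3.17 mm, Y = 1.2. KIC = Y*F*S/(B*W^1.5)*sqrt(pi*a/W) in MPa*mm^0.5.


KIC = 1.2*106*40/(7.3*7.5^1.5)*sqrt(pi*3.17/7.5) = 39.1

39.1


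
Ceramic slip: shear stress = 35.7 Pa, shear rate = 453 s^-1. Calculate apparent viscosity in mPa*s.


eta = tau/gamma * 1000 = 35.7/453 * 1000 = 78.8 mPa*s

78.8


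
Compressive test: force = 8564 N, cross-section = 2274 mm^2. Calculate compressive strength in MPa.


CS = 8564 / 2274 = 3.8 MPa

3.8


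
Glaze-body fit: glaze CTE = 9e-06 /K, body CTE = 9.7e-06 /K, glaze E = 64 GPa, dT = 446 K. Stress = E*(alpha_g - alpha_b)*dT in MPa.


Stress = 64*1000*(9e-06 - 9.7e-06)*446 = -20.0 MPa

-20.0


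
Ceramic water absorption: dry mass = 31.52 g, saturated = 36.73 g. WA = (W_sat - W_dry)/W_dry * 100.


WA = (36.73 - 31.52) / 31.52 * 100 = 16.53%

16.53


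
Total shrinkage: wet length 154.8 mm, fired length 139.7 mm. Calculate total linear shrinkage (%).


TS = (154.8 - 139.7) / 154.8 * 100 = 9.75%

9.75


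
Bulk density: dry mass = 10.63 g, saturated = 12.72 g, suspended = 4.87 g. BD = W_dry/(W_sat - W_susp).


BD = 10.63 / (12.72 - 4.87) = 10.63 / 7.85 = 1.354 g/cm^3

1.354


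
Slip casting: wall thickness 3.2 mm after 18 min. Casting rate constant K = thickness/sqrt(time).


K = 3.2 / sqrt(18) = 3.2 / 4.2426 = 0.754 mm/min^0.5

0.754


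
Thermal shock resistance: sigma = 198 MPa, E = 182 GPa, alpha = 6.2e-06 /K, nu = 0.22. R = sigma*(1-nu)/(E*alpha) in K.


R = 198*(1-0.22)/(182*1000*6.2e-06) = 137 K

137


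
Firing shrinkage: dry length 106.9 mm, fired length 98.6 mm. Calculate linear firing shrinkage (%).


FS = (106.9 - 98.6) / 106.9 * 100 = 7.76%

7.76


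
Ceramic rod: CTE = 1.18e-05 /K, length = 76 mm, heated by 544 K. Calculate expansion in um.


dL = 1.18e-05 * 76 * 544 * 1000 = 487.859 um

487.859


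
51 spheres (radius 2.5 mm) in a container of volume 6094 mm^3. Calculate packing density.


V_sphere = 4/3*pi*2.5^3 = 65.4498 mm^3
Total V = 51*65.4498 = 3337.9398 mm^3
PD = 3337.9398 / 6094 = 0.548

0.548


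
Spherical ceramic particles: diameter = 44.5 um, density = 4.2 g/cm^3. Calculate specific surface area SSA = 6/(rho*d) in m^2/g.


SSA = 6 / (4.2 * 44.5) = 0.032 m^2/g

0.032


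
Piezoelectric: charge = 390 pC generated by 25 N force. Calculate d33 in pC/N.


d33 = 390 / 25 = 15.6 pC/N

15.6


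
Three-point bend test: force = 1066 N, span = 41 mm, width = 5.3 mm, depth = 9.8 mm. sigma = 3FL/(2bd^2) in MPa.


sigma = 3*1066*41/(2*5.3*9.8^2) = 128.8 MPa

128.8


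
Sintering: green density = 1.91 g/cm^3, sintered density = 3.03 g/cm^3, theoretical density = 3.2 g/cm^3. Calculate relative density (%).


Relative = 3.03 / 3.2 * 100 = 94.7%

94.7


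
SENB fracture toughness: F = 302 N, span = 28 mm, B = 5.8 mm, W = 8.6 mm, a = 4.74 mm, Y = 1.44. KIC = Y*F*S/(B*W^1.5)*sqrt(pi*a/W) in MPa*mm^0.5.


KIC = 1.44*302*28/(5.8*8.6^1.5)*sqrt(pi*4.74/8.6) = 109.54

109.54


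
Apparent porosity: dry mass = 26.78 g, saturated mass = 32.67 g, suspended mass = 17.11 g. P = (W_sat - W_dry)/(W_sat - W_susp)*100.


P = (32.67 - 26.78) / (32.67 - 17.11) * 100 = 5.89 / 15.56 * 100 = 37.9%

37.9


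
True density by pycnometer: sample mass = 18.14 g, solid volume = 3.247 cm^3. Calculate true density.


TD = 18.14 / 3.247 = 5.587 g/cm^3

5.587


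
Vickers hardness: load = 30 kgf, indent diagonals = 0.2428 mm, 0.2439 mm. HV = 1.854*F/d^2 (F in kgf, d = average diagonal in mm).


d_avg = (0.2428+0.2439)/2 = 0.24335 mm
HV = 1.854*30/0.24335^2 = 939

939


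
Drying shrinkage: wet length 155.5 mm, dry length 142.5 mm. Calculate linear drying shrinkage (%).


DS = (155.5 - 142.5) / 155.5 * 100 = 8.36%

8.36


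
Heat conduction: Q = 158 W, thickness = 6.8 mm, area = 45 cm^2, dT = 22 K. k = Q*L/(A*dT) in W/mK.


k = 158*6.8/1000/(45/10000*22) = 10.85 W/mK

10.85


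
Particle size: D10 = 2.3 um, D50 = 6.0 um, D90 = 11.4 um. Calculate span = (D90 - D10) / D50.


Span = (11.4 - 2.3) / 6.0 = 9.1 / 6.0 = 1.517

1.517


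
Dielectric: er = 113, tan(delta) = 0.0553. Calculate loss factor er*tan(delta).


Loss = 113 * 0.0553 = 6.249

6.249


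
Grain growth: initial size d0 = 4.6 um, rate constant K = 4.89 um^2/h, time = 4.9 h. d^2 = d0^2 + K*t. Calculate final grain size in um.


d^2 = 4.6^2 + 4.89*4.9 = 45.121
d = sqrt(45.121) = 6.72 um

6.72


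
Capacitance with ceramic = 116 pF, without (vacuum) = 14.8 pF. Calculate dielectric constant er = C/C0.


er = 116 / 14.8 = 7.84

7.84


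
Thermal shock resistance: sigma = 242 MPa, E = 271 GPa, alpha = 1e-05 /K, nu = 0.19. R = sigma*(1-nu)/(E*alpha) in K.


R = 242*(1-0.19)/(271*1000*1e-05) = 72 K

72


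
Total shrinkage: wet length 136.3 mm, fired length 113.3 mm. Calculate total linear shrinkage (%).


TS = (136.3 - 113.3) / 136.3 * 100 = 16.87%

16.87


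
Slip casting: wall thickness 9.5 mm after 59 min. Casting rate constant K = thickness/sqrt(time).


K = 9.5 / sqrt(59) = 9.5 / 7.6811 = 1.237 mm/min^0.5

1.237


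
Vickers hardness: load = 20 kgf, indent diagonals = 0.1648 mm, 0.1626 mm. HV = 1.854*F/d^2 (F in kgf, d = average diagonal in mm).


d_avg = (0.1648+0.1626)/2 = 0.1637 mm
HV = 1.854*20/0.1637^2 = 1384

1384


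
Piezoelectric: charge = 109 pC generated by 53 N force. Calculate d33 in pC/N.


d33 = 109 / 53 = 2.1 pC/N

2.1


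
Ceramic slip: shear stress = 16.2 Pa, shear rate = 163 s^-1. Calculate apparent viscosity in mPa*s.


eta = tau/gamma * 1000 = 16.2/163 * 1000 = 99.4 mPa*s

99.4


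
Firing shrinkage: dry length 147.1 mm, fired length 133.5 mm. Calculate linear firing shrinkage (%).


FS = (147.1 - 133.5) / 147.1 * 100 = 9.25%

9.25


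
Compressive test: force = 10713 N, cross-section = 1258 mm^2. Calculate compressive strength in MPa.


CS = 10713 / 1258 = 8.5 MPa

8.5


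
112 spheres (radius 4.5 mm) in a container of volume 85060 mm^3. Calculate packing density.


V_sphere = 4/3*pi*4.5^3 = 381.7035 mm^3
Total V = 112*381.7035 = 42750.792 mm^3
PD = 42750.792 / 85060 = 0.503

0.503


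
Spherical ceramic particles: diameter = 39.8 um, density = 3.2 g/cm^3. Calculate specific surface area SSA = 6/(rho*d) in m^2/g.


SSA = 6 / (3.2 * 39.8) = 0.047 m^2/g

0.047


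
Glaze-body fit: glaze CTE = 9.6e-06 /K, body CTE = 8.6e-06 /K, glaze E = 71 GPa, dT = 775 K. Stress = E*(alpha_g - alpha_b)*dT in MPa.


Stress = 71*1000*(9.6e-06 - 8.6e-06)*775 = 55.0 MPa

55.0


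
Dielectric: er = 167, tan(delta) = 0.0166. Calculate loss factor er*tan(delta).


Loss = 167 * 0.0166 = 2.772

2.772


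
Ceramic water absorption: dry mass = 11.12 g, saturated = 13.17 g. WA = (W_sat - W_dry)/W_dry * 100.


WA = (13.17 - 11.12) / 11.12 * 100 = 18.44%

18.44


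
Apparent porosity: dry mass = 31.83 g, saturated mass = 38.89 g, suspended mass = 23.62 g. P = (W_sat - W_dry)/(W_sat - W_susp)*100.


P = (38.89 - 31.83) / (38.89 - 23.62) * 100 = 7.06 / 15.27 * 100 = 46.2%

46.2


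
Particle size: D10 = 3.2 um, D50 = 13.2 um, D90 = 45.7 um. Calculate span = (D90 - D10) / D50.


Span = (45.7 - 3.2) / 13.2 = 42.5 / 13.2 = 3.22

3.22


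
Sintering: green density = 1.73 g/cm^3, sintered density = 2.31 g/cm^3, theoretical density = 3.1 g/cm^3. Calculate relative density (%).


Relative = 2.31 / 3.1 * 100 = 74.5%

74.5


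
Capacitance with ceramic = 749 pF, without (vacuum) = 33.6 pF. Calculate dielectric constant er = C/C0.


er = 749 / 33.6 = 22.29

22.29


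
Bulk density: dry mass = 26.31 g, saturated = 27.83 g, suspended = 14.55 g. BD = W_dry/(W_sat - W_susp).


BD = 26.31 / (27.83 - 14.55) = 26.31 / 13.28 = 1.981 g/cm^3

1.981


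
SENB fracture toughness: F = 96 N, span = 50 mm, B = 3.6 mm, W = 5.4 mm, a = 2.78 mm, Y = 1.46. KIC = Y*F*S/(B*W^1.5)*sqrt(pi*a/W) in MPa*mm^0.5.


KIC = 1.46*96*50/(3.6*5.4^1.5)*sqrt(pi*2.78/5.4) = 197.29

197.29


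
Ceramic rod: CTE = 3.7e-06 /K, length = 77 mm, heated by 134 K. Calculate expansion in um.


dL = 3.7e-06 * 77 * 134 * 1000 = 38.177 um

38.177


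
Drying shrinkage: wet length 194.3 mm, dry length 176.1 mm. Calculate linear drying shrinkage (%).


DS = (194.3 - 176.1) / 194.3 * 100 = 9.37%

9.37


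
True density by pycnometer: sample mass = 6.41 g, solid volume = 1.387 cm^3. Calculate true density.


TD = 6.41 / 1.387 = 4.621 g/cm^3

4.621


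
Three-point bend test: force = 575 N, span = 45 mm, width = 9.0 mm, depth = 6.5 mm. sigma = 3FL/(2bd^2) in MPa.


sigma = 3*575*45/(2*9.0*6.5^2) = 102.1 MPa

102.1


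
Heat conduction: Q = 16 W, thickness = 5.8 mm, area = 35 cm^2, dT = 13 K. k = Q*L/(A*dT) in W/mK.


k = 16*5.8/1000/(35/10000*13) = 2.04 W/mK

2.04


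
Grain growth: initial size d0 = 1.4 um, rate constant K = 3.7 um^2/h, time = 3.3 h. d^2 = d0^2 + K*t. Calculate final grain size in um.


d^2 = 1.4^2 + 3.7*3.3 = 14.17
d = sqrt(14.17) = 3.76 um

3.76


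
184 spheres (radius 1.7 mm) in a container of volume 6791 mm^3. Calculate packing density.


V_sphere = 4/3*pi*1.7^3 = 20.5795 mm^3
Total V = 184*20.5795 = 3786.628 mm^3
PD = 3786.628 / 6791 = 0.558

0.558


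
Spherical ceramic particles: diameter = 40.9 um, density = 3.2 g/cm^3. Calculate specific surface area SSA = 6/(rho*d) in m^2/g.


SSA = 6 / (3.2 * 40.9) = 0.046 m^2/g

0.046


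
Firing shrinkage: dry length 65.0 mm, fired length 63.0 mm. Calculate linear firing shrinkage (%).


FS = (65.0 - 63.0) / 65.0 * 100 = 3.08%

3.08


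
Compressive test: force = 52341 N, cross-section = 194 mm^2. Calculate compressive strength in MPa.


CS = 52341 / 194 = 269.8 MPa

269.8


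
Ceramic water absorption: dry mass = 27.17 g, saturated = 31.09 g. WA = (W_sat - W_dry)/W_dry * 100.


WA = (31.09 - 27.17) / 27.17 * 100 = 14.43%

14.43


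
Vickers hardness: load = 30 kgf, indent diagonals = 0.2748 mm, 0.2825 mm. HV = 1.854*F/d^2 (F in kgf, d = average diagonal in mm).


d_avg = (0.2748+0.2825)/2 = 0.27865 mm
HV = 1.854*30/0.27865^2 = 716

716


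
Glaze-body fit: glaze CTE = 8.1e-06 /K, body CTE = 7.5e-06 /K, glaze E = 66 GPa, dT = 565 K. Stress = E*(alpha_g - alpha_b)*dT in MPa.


Stress = 66*1000*(8.1e-06 - 7.5e-06)*565 = 22.4 MPa

22.4


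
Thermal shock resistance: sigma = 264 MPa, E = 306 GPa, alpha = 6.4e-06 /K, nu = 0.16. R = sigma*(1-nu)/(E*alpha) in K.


R = 264*(1-0.16)/(306*1000*6.4e-06) = 113 K

113


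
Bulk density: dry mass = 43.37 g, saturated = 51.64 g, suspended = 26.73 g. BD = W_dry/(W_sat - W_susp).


BD = 43.37 / (51.64 - 26.73) = 43.37 / 24.91 = 1.741 g/cm^3

1.741


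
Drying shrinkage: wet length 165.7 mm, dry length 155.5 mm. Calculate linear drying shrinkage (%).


DS = (165.7 - 155.5) / 165.7 * 100 = 6.16%

6.16


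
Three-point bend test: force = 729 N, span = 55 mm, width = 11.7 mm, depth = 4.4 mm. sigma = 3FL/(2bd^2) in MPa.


sigma = 3*729*55/(2*11.7*4.4^2) = 265.5 MPa

265.5


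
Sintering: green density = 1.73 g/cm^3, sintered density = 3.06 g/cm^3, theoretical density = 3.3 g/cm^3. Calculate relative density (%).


Relative = 3.06 / 3.3 * 100 = 92.7%

92.7


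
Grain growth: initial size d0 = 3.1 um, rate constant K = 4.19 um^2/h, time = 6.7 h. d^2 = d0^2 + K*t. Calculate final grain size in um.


d^2 = 3.1^2 + 4.19*6.7 = 37.683
d = sqrt(37.683) = 6.14 um

6.14


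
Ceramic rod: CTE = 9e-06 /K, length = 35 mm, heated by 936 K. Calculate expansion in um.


dL = 9e-06 * 35 * 936 * 1000 = 294.84 um

294.84


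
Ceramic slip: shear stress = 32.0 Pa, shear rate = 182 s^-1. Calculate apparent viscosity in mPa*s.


eta = tau/gamma * 1000 = 32.0/182 * 1000 = 175.8 mPa*s

175.8


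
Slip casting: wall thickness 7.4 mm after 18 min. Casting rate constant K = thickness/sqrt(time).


K = 7.4 / sqrt(18) = 7.4 / 4.2426 = 1.744 mm/min^0.5

1.744


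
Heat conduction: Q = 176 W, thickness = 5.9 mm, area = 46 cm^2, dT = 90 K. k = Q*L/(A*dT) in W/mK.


k = 176*5.9/1000/(46/10000*90) = 2.51 W/mK

2.51


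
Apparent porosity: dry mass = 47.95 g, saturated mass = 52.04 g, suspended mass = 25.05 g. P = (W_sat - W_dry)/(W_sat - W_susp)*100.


P = (52.04 - 47.95) / (52.04 - 25.05) * 100 = 4.09 / 26.99 * 100 = 15.2%

15.2


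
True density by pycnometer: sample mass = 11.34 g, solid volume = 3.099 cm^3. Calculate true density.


TD = 11.34 / 3.099 = 3.659 g/cm^3

3.659


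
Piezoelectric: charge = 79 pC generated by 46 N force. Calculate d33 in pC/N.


d33 = 79 / 46 = 1.7 pC/N

1.7


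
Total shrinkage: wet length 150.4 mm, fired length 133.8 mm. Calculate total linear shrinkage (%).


TS = (150.4 - 133.8) / 150.4 * 100 = 11.04%

11.04


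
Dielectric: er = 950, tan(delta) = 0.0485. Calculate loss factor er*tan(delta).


Loss = 950 * 0.0485 = 46.075

46.075


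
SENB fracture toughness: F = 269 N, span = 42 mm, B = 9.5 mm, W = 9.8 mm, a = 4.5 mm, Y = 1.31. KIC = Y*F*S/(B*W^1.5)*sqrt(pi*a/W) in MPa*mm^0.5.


KIC = 1.31*269*42/(9.5*9.8^1.5)*sqrt(pi*4.5/9.8) = 60.99

60.99


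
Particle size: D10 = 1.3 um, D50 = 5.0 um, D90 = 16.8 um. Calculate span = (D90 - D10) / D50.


Span = (16.8 - 1.3) / 5.0 = 15.5 / 5.0 = 3.1

3.1


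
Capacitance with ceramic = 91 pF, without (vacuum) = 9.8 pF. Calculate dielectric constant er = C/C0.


er = 91 / 9.8 = 9.29

9.29


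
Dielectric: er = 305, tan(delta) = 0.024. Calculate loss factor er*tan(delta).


Loss = 305 * 0.024 = 7.32

7.32


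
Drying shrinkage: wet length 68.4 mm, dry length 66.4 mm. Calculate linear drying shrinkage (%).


DS = (68.4 - 66.4) / 68.4 * 100 = 2.92%

2.92


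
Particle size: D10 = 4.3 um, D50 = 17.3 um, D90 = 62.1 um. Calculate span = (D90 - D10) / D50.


Span = (62.1 - 4.3) / 17.3 = 57.8 / 17.3 = 3.341

3.341


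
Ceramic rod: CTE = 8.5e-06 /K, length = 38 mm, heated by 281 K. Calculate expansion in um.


dL = 8.5e-06 * 38 * 281 * 1000 = 90.763 um

90.763


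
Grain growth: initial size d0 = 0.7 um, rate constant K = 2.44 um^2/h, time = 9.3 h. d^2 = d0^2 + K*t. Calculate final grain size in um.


d^2 = 0.7^2 + 2.44*9.3 = 23.182
d = sqrt(23.182) = 4.81 um

4.81


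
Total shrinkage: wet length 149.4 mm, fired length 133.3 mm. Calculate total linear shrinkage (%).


TS = (149.4 - 133.3) / 149.4 * 100 = 10.78%

10.78


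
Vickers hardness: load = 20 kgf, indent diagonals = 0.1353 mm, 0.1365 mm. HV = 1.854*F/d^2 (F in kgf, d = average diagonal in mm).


d_avg = (0.1353+0.1365)/2 = 0.1359 mm
HV = 1.854*20/0.1359^2 = 2008

2008


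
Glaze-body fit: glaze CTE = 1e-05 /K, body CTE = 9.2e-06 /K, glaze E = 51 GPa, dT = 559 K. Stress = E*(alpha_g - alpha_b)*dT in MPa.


Stress = 51*1000*(1e-05 - 9.2e-06)*559 = 22.8 MPa

22.8


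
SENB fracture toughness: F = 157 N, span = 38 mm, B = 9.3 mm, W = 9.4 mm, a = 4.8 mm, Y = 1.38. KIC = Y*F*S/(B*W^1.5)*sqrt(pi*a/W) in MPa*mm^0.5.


KIC = 1.38*157*38/(9.3*9.4^1.5)*sqrt(pi*4.8/9.4) = 38.91

38.91


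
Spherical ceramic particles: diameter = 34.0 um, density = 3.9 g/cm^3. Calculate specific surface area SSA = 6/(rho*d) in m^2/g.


SSA = 6 / (3.9 * 34.0) = 0.045 m^2/g

0.045


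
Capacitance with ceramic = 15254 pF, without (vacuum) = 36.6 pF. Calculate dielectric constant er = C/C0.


er = 15254 / 36.6 = 416.78

416.78


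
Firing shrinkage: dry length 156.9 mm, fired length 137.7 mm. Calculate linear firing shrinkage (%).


FS = (156.9 - 137.7) / 156.9 * 100 = 12.24%

12.24


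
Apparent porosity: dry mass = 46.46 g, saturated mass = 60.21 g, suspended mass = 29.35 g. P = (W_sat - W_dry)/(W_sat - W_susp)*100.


P = (60.21 - 46.46) / (60.21 - 29.35) * 100 = 13.75 / 30.86 * 100 = 44.6%

44.6


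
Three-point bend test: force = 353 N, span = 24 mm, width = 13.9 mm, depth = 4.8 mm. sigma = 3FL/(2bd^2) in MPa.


sigma = 3*353*24/(2*13.9*4.8^2) = 39.7 MPa

39.7


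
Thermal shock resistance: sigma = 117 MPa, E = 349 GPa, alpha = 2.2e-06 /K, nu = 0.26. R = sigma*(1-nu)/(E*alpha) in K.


R = 117*(1-0.26)/(349*1000*2.2e-06) = 113 K

113


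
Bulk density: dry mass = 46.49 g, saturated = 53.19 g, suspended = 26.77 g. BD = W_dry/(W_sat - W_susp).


BD = 46.49 / (53.19 - 26.77) = 46.49 / 26.42 = 1.76 g/cm^3

1.76


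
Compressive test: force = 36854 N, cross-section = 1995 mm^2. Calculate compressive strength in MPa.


CS = 36854 / 1995 = 18.5 MPa

18.5


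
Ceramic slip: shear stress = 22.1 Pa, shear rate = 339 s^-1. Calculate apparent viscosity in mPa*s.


eta = tau/gamma * 1000 = 22.1/339 * 1000 = 65.2 mPa*s

65.2


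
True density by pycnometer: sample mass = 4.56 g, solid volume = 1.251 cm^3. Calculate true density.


TD = 4.56 / 1.251 = 3.645 g/cm^3

3.645


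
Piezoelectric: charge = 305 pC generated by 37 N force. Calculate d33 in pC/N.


d33 = 305 / 37 = 8.2 pC/N

8.2


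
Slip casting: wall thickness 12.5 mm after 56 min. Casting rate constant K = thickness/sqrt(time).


K = 12.5 / sqrt(56) = 12.5 / 7.4833 = 1.67 mm/min^0.5

1.67


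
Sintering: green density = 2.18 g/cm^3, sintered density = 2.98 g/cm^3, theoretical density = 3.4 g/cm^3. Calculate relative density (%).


Relative = 2.98 / 3.4 * 100 = 87.6%

87.6


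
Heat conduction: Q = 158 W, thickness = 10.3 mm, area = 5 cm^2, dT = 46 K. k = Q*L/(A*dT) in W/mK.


k = 158*10.3/1000/(5/10000*46) = 70.76 W/mK

70.76


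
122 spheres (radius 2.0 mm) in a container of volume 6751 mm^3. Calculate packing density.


V_sphere = 4/3*pi*2.0^3 = 33.5103 mm^3
Total V = 122*33.5103 = 4088.2566 mm^3
PD = 4088.2566 / 6751 = 0.606

0.606


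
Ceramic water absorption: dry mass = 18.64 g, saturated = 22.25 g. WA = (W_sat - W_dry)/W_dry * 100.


WA = (22.25 - 18.64) / 18.64 * 100 = 19.37%

19.37


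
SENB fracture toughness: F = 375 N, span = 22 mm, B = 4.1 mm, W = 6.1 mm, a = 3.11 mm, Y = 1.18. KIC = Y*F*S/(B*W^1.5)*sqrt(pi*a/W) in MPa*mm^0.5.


KIC = 1.18*375*22/(4.1*6.1^1.5)*sqrt(pi*3.11/6.1) = 199.46

199.46


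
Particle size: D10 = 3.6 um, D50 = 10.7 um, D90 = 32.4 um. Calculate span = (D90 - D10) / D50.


Span = (32.4 - 3.6) / 10.7 = 28.8 / 10.7 = 2.692

2.692


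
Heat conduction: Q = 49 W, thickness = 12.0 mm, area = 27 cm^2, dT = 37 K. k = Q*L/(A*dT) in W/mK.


k = 49*12.0/1000/(27/10000*37) = 5.89 W/mK

5.89


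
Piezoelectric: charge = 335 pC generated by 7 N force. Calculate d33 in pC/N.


d33 = 335 / 7 = 47.9 pC/N

47.9


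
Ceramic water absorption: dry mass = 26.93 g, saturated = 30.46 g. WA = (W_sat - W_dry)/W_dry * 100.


WA = (30.46 - 26.93) / 26.93 * 100 = 13.11%

13.11


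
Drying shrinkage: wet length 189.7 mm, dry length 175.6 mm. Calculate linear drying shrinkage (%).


DS = (189.7 - 175.6) / 189.7 * 100 = 7.43%

7.43


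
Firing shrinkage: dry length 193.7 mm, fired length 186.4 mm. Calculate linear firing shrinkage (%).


FS = (193.7 - 186.4) / 193.7 * 100 = 3.77%

3.77


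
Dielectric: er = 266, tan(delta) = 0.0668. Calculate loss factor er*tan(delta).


Loss = 266 * 0.0668 = 17.769

17.769


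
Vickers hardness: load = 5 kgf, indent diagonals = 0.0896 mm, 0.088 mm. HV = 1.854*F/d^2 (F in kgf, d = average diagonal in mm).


d_avg = (0.0896+0.088)/2 = 0.0888 mm
HV = 1.854*5/0.0888^2 = 1176

1176


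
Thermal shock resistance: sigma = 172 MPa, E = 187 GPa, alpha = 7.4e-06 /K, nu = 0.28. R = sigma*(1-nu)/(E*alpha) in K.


R = 172*(1-0.28)/(187*1000*7.4e-06) = 89 K

89


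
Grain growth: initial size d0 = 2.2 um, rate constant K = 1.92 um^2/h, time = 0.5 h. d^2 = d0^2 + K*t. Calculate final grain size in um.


d^2 = 2.2^2 + 1.92*0.5 = 5.8
d = sqrt(5.8) = 2.41 um

2.41


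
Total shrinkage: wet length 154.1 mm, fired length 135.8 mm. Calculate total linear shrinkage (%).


TS = (154.1 - 135.8) / 154.1 * 100 = 11.88%

11.88


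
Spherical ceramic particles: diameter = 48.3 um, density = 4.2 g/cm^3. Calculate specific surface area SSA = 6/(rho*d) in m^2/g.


SSA = 6 / (4.2 * 48.3) = 0.03 m^2/g

0.03


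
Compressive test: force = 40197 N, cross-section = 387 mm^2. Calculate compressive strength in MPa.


CS = 40197 / 387 = 103.9 MPa

103.9


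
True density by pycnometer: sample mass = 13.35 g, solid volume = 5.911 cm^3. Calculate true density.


TD = 13.35 / 5.911 = 2.259 g/cm^3

2.259


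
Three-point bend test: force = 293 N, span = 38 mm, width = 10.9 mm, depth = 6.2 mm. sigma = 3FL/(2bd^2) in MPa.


sigma = 3*293*38/(2*10.9*6.2^2) = 39.9 MPa

39.9


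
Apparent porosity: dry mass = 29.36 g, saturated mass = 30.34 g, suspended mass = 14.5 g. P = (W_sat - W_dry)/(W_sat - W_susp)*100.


P = (30.34 - 29.36) / (30.34 - 14.5) * 100 = 0.98 / 15.84 * 100 = 6.2%

6.2


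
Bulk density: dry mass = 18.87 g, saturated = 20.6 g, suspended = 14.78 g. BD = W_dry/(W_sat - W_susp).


BD = 18.87 / (20.6 - 14.78) = 18.87 / 5.82 = 3.242 g/cm^3

3.242


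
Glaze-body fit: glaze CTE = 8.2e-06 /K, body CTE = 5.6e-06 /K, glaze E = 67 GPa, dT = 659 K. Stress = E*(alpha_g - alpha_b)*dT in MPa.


Stress = 67*1000*(8.2e-06 - 5.6e-06)*659 = 114.8 MPa

114.8


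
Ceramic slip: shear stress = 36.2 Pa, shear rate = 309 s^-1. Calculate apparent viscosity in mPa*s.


eta = tau/gamma * 1000 = 36.2/309 * 1000 = 117.2 mPa*s

117.2


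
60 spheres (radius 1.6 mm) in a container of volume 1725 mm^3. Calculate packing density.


V_sphere = 4/3*pi*1.6^3 = 17.1573 mm^3
Total V = 60*17.1573 = 1029.438 mm^3
PD = 1029.438 / 1725 = 0.597

0.597


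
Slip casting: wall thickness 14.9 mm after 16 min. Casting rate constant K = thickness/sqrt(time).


K = 14.9 / sqrt(16) = 14.9 / 4.0 = 3.725 mm/min^0.5

3.725


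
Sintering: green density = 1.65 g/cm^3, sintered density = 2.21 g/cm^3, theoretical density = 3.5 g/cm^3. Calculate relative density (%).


Relative = 2.21 / 3.5 * 100 = 63.1%

63.1


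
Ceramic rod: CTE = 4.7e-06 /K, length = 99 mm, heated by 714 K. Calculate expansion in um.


dL = 4.7e-06 * 99 * 714 * 1000 = 332.224 um

332.224


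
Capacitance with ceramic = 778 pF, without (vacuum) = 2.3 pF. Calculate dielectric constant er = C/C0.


er = 778 / 2.3 = 338.26

338.26


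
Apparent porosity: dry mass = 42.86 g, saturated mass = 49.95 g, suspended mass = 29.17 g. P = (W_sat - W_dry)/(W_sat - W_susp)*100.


P = (49.95 - 42.86) / (49.95 - 29.17) * 100 = 7.09 / 20.78 * 100 = 34.1%

34.1


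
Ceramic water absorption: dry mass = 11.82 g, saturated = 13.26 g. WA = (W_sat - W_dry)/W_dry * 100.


WA = (13.26 - 11.82) / 11.82 * 100 = 12.18%

12.18


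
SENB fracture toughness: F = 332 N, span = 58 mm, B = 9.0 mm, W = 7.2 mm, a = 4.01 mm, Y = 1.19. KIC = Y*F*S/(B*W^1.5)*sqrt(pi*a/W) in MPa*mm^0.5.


KIC = 1.19*332*58/(9.0*7.2^1.5)*sqrt(pi*4.01/7.2) = 174.32

174.32


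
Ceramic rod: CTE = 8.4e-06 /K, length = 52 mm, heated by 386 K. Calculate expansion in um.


dL = 8.4e-06 * 52 * 386 * 1000 = 168.605 um

168.605


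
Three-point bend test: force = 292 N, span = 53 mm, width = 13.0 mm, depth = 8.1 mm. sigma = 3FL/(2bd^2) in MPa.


sigma = 3*292*53/(2*13.0*8.1^2) = 27.2 MPa

27.2


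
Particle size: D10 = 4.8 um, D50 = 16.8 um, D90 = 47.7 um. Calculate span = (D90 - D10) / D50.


Span = (47.7 - 4.8) / 16.8 = 42.9 / 16.8 = 2.554

2.554


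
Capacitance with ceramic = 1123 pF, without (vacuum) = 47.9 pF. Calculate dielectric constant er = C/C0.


er = 1123 / 47.9 = 23.44

23.44


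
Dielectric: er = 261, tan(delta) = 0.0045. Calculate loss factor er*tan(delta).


Loss = 261 * 0.0045 = 1.175

1.175


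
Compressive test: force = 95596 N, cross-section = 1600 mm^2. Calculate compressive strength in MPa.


CS = 95596 / 1600 = 59.7 MPa

59.7


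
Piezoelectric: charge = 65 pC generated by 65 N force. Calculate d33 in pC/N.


d33 = 65 / 65 = 1.0 pC/N

1.0


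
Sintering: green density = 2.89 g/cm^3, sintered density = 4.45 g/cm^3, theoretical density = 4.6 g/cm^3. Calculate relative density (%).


Relative = 4.45 / 4.6 * 100 = 96.7%

96.7


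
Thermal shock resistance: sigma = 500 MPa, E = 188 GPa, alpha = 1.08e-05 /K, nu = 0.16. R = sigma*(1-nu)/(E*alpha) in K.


R = 500*(1-0.16)/(188*1000*1.08e-05) = 207 K

207


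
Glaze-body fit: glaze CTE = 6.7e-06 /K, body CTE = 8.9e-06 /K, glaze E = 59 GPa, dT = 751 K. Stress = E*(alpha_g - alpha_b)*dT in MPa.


Stress = 59*1000*(6.7e-06 - 8.9e-06)*751 = -97.5 MPa

-97.5


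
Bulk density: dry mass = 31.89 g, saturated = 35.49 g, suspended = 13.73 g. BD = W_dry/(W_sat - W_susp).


BD = 31.89 / (35.49 - 13.73) = 31.89 / 21.76 = 1.466 g/cm^3

1.466


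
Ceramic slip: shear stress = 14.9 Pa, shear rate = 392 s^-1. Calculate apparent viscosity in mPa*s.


eta = tau/gamma * 1000 = 14.9/392 * 1000 = 38.0 mPa*s

38.0


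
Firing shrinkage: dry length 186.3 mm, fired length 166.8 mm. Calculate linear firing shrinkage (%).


FS = (186.3 - 166.8) / 186.3 * 100 = 10.47%

10.47


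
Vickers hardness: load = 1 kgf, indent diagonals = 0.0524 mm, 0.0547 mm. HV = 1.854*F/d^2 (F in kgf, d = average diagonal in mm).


d_avg = (0.0524+0.0547)/2 = 0.05355 mm
HV = 1.854*1/0.05355^2 = 647

647


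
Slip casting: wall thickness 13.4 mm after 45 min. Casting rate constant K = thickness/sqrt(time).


K = 13.4 / sqrt(45) = 13.4 / 6.7082 = 1.998 mm/min^0.5

1.998


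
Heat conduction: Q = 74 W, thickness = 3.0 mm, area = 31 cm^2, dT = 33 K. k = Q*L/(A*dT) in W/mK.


k = 74*3.0/1000/(31/10000*33) = 2.17 W/mK

2.17


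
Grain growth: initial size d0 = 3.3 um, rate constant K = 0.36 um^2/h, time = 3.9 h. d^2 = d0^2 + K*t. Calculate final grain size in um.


d^2 = 3.3^2 + 0.36*3.9 = 12.294
d = sqrt(12.294) = 3.51 um

3.51


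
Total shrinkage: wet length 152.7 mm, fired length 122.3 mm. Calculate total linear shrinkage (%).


TS = (152.7 - 122.3) / 152.7 * 100 = 19.91%

19.91


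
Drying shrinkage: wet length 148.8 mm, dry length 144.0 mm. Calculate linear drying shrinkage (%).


DS = (148.8 - 144.0) / 148.8 * 100 = 3.23%

3.23


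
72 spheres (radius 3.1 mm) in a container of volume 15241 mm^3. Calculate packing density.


V_sphere = 4/3*pi*3.1^3 = 124.7882 mm^3
Total V = 72*124.7882 = 8984.7504 mm^3
PD = 8984.7504 / 15241 = 0.59

0.59


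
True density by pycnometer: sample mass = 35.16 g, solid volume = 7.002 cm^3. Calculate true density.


TD = 35.16 / 7.002 = 5.021 g/cm^3

5.021


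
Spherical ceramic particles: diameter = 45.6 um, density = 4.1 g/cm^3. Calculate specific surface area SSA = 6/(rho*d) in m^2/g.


SSA = 6 / (4.1 * 45.6) = 0.032 m^2/g

0.032


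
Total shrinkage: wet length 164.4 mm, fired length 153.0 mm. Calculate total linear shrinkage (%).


TS = (164.4 - 153.0) / 164.4 * 100 = 6.93%

6.93


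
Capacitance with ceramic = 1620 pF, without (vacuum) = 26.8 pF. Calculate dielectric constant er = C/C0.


er = 1620 / 26.8 = 60.45

60.45


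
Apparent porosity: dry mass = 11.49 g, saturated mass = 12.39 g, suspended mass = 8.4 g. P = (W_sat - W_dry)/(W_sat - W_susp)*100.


P = (12.39 - 11.49) / (12.39 - 8.4) * 100 = 0.9 / 3.99 * 100 = 22.6%

22.6


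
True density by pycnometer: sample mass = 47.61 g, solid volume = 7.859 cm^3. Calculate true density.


TD = 47.61 / 7.859 = 6.058 g/cm^3

6.058


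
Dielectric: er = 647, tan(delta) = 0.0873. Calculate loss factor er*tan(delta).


Loss = 647 * 0.0873 = 56.483

56.483


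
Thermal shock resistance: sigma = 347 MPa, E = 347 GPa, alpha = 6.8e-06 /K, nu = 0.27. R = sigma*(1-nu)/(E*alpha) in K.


R = 347*(1-0.27)/(347*1000*6.8e-06) = 107 K

107


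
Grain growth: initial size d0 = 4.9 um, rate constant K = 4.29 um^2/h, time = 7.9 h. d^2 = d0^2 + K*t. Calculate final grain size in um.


d^2 = 4.9^2 + 4.29*7.9 = 57.901
d = sqrt(57.901) = 7.61 um

7.61


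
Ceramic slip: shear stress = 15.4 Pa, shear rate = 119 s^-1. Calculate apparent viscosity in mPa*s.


eta = tau/gamma * 1000 = 15.4/119 * 1000 = 129.4 mPa*s

129.4


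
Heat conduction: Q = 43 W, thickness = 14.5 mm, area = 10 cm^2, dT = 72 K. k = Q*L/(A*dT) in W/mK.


k = 43*14.5/1000/(10/10000*72) = 8.66 W/mK

8.66


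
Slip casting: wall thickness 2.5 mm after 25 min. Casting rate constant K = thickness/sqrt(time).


K = 2.5 / sqrt(25) = 2.5 / 5.0 = 0.5 mm/min^0.5

0.5


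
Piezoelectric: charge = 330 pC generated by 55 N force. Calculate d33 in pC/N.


d33 = 330 / 55 = 6.0 pC/N

6.0


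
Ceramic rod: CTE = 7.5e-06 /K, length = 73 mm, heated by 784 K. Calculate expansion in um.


dL = 7.5e-06 * 73 * 784 * 1000 = 429.24 um

429.24


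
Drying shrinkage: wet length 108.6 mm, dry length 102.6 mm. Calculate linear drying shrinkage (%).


DS = (108.6 - 102.6) / 108.6 * 100 = 5.52%

5.52


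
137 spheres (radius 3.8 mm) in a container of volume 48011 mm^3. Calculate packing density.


V_sphere = 4/3*pi*3.8^3 = 229.8473 mm^3
Total V = 137*229.8473 = 31489.0801 mm^3
PD = 31489.0801 / 48011 = 0.656

0.656


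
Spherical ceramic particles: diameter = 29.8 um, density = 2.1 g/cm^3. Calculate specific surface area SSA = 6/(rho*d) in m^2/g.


SSA = 6 / (2.1 * 29.8) = 0.096 m^2/g

0.096


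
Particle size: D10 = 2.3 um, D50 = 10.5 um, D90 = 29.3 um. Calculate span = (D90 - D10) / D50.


Span = (29.3 - 2.3) / 10.5 = 27.0 / 10.5 = 2.571

2.571


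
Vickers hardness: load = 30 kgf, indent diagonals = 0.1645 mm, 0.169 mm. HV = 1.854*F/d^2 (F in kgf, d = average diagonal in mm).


d_avg = (0.1645+0.169)/2 = 0.16675 mm
HV = 1.854*30/0.16675^2 = 2000

2000


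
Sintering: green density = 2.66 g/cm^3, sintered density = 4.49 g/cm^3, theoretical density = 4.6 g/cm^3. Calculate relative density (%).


Relative = 4.49 / 4.6 * 100 = 97.6%

97.6


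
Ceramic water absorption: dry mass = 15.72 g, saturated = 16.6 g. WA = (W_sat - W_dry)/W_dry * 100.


WA = (16.6 - 15.72) / 15.72 * 100 = 5.6%

5.6


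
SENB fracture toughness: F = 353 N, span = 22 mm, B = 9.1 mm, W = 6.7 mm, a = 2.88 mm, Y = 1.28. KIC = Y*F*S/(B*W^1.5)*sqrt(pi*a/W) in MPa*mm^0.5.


KIC = 1.28*353*22/(9.1*6.7^1.5)*sqrt(pi*2.88/6.7) = 73.2

73.2


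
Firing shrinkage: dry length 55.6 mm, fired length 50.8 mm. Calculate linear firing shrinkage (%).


FS = (55.6 - 50.8) / 55.6 * 100 = 8.63%

8.63


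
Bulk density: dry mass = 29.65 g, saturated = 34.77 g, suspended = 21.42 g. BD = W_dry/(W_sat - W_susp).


BD = 29.65 / (34.77 - 21.42) = 29.65 / 13.35 = 2.221 g/cm^3

2.221


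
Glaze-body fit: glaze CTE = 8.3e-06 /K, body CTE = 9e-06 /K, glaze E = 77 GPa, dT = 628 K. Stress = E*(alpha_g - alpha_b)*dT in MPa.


Stress = 77*1000*(8.3e-06 - 9e-06)*628 = -33.8 MPa

-33.8


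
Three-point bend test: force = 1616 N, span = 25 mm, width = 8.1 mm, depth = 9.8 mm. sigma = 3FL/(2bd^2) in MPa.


sigma = 3*1616*25/(2*8.1*9.8^2) = 77.9 MPa

77.9


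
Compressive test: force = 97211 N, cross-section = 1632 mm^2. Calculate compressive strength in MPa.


CS = 97211 / 1632 = 59.6 MPa

59.6


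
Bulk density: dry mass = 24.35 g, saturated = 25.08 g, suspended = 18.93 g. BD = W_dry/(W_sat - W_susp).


BD = 24.35 / (25.08 - 18.93) = 24.35 / 6.15 = 3.959 g/cm^3

3.959


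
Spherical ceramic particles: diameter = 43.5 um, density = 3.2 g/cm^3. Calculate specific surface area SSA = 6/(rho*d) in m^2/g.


SSA = 6 / (3.2 * 43.5) = 0.043 m^2/g

0.043


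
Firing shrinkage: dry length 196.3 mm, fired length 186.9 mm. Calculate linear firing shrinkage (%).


FS = (196.3 - 186.9) / 196.3 * 100 = 4.79%

4.79


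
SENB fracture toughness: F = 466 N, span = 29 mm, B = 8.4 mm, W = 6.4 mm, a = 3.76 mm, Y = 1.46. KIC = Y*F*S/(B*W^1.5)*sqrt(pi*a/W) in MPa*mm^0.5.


KIC = 1.46*466*29/(8.4*6.4^1.5)*sqrt(pi*3.76/6.4) = 197.09

197.09


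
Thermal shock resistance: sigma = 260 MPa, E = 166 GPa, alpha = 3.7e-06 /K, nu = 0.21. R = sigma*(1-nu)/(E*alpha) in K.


R = 260*(1-0.21)/(166*1000*3.7e-06) = 334 K

334


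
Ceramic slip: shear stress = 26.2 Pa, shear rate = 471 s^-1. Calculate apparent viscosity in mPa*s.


eta = tau/gamma * 1000 = 26.2/471 * 1000 = 55.6 mPa*s

55.6


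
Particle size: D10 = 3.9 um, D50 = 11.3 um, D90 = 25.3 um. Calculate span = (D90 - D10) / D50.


Span = (25.3 - 3.9) / 11.3 = 21.4 / 11.3 = 1.894

1.894


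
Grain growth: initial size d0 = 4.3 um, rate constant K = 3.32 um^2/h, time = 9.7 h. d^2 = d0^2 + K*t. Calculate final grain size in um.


d^2 = 4.3^2 + 3.32*9.7 = 50.694
d = sqrt(50.694) = 7.12 um

7.12


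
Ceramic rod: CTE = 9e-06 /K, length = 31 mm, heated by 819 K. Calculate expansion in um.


dL = 9e-06 * 31 * 819 * 1000 = 228.501 um

228.501


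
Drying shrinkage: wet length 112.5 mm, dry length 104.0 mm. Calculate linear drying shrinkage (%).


DS = (112.5 - 104.0) / 112.5 * 100 = 7.56%

7.56


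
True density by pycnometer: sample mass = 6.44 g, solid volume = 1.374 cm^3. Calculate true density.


TD = 6.44 / 1.374 = 4.687 g/cm^3

4.687


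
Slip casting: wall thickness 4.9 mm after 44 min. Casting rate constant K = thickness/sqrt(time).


K = 4.9 / sqrt(44) = 4.9 / 6.6332 = 0.739 mm/min^0.5

0.739


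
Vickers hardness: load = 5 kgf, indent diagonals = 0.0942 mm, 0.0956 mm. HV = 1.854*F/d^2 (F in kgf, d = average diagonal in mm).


d_avg = (0.0942+0.0956)/2 = 0.0949 mm
HV = 1.854*5/0.0949^2 = 1029

1029


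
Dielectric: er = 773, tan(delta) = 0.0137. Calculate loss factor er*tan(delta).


Loss = 773 * 0.0137 = 10.59

10.59


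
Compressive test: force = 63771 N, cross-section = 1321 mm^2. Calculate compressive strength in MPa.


CS = 63771 / 1321 = 48.3 MPa

48.3


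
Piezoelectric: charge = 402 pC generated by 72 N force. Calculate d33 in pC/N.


d33 = 402 / 72 = 5.6 pC/N

5.6


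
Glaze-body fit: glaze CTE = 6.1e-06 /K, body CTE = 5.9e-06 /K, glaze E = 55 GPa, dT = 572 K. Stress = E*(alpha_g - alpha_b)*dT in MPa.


Stress = 55*1000*(6.1e-06 - 5.9e-06)*572 = 6.3 MPa

6.3


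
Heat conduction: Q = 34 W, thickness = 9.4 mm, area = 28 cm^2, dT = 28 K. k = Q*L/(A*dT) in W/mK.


k = 34*9.4/1000/(28/10000*28) = 4.08 W/mK

4.08


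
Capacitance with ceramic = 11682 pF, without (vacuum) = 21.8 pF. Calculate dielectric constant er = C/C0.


er = 11682 / 21.8 = 535.87

535.87


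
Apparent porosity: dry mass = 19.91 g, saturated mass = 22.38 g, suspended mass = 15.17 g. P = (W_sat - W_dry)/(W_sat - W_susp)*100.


P = (22.38 - 19.91) / (22.38 - 15.17) * 100 = 2.47 / 7.21 * 100 = 34.3%

34.3


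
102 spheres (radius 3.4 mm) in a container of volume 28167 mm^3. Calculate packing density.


V_sphere = 4/3*pi*3.4^3 = 164.6362 mm^3
Total V = 102*164.6362 = 16792.8924 mm^3
PD = 16792.8924 / 28167 = 0.596

0.596
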